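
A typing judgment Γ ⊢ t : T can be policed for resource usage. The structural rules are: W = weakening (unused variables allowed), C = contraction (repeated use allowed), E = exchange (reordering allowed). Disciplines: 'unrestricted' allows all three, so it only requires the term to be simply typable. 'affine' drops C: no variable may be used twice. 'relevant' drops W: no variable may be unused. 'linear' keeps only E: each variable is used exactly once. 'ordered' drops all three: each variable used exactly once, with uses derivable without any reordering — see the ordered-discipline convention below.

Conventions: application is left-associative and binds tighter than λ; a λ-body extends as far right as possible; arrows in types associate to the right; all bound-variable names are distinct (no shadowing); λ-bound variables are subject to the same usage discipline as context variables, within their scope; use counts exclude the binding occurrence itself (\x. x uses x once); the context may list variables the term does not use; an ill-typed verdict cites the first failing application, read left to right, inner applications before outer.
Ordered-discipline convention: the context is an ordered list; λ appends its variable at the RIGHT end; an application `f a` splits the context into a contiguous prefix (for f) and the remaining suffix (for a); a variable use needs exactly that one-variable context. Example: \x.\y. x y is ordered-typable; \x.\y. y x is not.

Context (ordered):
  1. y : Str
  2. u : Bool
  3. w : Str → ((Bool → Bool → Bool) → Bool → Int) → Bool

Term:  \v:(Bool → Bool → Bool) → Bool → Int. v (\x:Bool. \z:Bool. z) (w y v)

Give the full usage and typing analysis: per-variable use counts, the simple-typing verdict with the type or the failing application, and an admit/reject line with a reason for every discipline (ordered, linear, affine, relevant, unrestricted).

use counts: y=1; u=0; w=1; v (λ-bound)=2; x (λ-bound)=0; z (λ-bound)=1
uses in reading order: v, z, w, y, v
typing: ✓ — ((Bool → Bool → Bool) → Bool → Int) → Int
ordered: ✗, needs contraction — v ×2; u, x left unused
linear: ✗, needs contraction — v ×2; u, x left unused
affine: ✗, needs contraction — v ×2
relevant: ✗, u, x left unused
unrestricted: ✓, typability at ((Bool → Bool → Bool) → Bool → Int) → Int is all that's needed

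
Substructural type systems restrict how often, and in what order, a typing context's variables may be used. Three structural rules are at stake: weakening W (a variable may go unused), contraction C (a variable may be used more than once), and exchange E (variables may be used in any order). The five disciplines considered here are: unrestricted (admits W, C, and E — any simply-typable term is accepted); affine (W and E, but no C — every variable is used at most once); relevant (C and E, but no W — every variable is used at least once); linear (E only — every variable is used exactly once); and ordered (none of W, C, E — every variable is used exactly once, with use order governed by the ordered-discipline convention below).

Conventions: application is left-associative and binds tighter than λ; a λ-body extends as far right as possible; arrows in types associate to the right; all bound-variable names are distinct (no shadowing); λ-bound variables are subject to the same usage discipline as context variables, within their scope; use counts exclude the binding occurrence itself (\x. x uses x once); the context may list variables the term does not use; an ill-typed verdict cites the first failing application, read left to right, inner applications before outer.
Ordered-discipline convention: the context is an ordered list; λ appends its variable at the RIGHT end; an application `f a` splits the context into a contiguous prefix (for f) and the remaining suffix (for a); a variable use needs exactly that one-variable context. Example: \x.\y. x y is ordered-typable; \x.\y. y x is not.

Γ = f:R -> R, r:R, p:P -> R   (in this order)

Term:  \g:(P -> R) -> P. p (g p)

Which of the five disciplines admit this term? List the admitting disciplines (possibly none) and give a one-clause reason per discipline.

admitting disciplines: unrestricted
use counts: f ×0, r ×0, p ×2, g (bound) ×1
left-to-right use order: p, g, p
typing: the term checks, with type ((P -> R) -> P) -> R
ordered: ✗ — uses contraction: p ×2; needs weakening: f, r unused
linear: ✗ — uses contraction: p ×2; needs weakening: f, r unused
affine: ✗ — uses contraction: p ×2
relevant: ✗ — needs weakening: f, r unused
unrestricted: ✓ — type-checks (((P -> R) -> P) -> R) and nothing is barred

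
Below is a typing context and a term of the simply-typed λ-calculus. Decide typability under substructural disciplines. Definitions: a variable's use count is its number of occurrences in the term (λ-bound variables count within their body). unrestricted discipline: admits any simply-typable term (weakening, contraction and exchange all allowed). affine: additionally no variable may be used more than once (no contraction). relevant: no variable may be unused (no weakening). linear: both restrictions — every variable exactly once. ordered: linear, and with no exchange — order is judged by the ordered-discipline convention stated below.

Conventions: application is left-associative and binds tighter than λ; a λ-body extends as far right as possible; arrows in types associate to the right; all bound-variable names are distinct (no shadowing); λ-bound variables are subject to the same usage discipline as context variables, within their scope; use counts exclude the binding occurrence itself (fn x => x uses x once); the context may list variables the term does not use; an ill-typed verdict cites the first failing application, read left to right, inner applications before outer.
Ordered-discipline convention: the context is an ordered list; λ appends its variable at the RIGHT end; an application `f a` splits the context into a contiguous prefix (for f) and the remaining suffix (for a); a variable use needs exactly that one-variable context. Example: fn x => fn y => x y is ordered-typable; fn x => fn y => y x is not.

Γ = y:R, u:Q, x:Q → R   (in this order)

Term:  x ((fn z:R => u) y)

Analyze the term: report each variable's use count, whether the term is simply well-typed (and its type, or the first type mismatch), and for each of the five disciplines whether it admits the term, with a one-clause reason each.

usage: y ×1, u ×1, x ×1, z [bound] ×0
left-to-right use order: x, u, y
typing: ✓ — R
ordered: ✗ — needs weakening: z unused
linear: ✗ — needs weakening: z unused
affine: ✓ — no duplicate uses among y, u, x, z
relevant: ✗ — needs weakening: z unused
unrestricted: ✓ — simply typable at R; W, C, E all held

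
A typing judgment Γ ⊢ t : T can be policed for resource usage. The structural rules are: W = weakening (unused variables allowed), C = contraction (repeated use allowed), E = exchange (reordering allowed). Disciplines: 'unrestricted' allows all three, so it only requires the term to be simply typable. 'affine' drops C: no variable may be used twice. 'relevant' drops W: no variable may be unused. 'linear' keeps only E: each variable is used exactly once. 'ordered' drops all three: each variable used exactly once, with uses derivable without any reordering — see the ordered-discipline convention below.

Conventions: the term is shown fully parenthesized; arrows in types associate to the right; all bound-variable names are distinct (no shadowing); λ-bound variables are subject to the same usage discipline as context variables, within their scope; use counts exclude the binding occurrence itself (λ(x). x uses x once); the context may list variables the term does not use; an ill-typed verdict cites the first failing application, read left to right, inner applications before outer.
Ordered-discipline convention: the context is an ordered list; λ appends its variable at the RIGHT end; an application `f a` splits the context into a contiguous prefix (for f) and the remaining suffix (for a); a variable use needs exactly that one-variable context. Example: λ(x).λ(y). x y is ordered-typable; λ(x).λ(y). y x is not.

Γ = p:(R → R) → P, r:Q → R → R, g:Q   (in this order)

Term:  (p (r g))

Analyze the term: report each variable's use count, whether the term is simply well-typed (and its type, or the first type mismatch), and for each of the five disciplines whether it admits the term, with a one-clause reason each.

variable uses: p=1, r=1, g=1
use order (left to right): p, r, g
typing: well-typed — term : P
ordered: ✓, one use each (p, r, g); ordered split holds
linear: ✓, each of p, r, g used exactly once
affine: ✓, no duplicate uses among p, r, g
relevant: ✓, every one of p, r, g appears
unrestricted: ✓, typability at P is all that's needed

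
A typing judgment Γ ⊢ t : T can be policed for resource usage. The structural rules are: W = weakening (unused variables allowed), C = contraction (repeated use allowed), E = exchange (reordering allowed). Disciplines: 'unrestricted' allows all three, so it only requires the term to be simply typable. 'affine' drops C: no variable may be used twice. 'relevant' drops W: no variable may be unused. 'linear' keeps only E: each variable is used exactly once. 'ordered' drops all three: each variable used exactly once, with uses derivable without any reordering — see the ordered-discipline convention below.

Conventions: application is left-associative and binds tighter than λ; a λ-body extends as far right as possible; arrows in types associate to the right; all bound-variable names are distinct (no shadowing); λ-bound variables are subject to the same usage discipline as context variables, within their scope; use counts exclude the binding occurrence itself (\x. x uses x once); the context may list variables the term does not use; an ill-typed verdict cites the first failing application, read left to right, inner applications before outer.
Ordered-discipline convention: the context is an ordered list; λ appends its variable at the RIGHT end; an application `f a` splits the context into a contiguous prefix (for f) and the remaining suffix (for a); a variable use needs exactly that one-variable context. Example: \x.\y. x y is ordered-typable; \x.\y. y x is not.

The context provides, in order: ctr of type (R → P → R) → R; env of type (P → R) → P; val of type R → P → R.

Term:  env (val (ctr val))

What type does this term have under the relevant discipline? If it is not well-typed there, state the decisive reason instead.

term : P
variable uses: ctr: 1×; env: 1×; val: 2×
uses in reading order: env, val, ctr, val
typing: ✓ — P
all disciplines: ordered ✗ · linear ✗ · affine ✗ · relevant ✓ · unrestricted ✓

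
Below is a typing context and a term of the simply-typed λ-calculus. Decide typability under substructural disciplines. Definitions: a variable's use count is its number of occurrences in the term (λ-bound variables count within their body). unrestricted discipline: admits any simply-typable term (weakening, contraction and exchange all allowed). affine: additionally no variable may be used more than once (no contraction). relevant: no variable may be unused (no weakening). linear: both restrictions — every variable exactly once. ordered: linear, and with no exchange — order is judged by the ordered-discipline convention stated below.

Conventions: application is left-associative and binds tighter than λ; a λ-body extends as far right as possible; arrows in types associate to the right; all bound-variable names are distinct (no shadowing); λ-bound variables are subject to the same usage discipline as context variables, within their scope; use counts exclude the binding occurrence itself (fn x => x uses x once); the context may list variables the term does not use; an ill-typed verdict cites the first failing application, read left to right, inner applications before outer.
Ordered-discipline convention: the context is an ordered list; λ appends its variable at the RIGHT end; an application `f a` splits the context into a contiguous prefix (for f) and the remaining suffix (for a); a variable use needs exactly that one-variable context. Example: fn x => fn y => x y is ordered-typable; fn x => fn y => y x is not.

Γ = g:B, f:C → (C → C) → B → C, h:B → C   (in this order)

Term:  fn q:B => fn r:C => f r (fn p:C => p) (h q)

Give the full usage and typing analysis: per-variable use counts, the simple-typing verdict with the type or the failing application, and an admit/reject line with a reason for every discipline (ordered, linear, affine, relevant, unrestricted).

counts: g: 0×, f: 1×, h: 1×, q (λ-bound): 1×, r (λ-bound): 1×, p (λ-bound): 1×
uses in reading order: f, r, p, h, q
typing: ill-typed: argument of type C where B is required
ordered ✗ (not simply typable)
linear ✗ (fails simple typing)
affine ✗ (a type mismatch blocks all five)
relevant ✗ (the type mismatch rejects it)
unrestricted ✗ (not simply typable)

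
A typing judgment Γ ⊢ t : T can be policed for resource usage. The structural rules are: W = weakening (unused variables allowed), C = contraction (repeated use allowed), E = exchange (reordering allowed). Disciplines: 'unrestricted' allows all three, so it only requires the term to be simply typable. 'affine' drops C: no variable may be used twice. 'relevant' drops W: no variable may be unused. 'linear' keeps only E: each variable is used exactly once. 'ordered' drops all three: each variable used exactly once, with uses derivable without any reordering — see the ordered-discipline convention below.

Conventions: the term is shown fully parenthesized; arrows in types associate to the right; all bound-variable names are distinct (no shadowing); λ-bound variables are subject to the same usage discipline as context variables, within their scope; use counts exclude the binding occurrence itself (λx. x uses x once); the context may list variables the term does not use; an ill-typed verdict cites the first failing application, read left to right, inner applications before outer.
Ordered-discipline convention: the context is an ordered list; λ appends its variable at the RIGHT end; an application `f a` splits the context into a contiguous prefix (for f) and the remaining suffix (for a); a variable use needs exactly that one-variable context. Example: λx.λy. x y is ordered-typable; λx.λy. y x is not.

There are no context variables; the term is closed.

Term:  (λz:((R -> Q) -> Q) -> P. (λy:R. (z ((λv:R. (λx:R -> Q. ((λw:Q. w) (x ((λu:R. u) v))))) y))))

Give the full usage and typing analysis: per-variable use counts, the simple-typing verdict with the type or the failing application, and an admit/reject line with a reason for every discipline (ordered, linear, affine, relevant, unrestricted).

counts: z (λ-bound)=1; y (λ-bound)=1; v (λ-bound)=1; x (λ-bound)=1; w (λ-bound)=1; u (λ-bound)=1
left-to-right use order: z, w, x, u, v, y
typing: the term checks, with type (((R -> Q) -> Q) -> P) -> R -> P
ordered: ✗, needs exchange: uses follow z, w, x, u, v, y
linear: ✓, z, y, v, x, w, u: one use apiece
affine: ✓, z, y, v, x, w, u: no repeats, contraction unneeded
relevant: ✓, none of z, y, v, x, w, u goes unused
unrestricted: ✓, typability at (((R -> Q) -> Q) -> P) -> R -> P is all that's needed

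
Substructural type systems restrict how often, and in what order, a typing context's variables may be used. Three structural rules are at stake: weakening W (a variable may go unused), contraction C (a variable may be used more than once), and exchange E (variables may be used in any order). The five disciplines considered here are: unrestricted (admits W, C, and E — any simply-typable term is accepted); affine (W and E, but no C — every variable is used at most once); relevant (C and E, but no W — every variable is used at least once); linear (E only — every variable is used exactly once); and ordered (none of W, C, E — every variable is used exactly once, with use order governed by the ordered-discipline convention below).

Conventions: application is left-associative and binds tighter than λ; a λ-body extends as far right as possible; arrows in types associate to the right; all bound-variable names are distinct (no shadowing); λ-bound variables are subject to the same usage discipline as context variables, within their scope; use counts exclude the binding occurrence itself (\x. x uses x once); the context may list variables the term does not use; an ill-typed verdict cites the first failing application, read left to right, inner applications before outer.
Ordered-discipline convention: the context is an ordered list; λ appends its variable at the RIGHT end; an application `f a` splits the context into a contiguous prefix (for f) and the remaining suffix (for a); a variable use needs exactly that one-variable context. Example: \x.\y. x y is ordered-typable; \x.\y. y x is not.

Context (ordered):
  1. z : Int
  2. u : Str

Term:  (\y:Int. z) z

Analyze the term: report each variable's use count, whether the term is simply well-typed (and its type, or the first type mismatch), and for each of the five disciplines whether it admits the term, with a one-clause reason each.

usage: z=2; u=0; y [bound]=0
order of uses: z, z
typing: the term checks, with type Int
ordered ✗ (z ×2 used more than once (contraction); needs weakening: u, y unused)
linear ✗ (z ×2 used more than once (contraction); needs weakening: u, y unused)
affine ✗ (z ×2 used more than once (contraction))
relevant ✗ (needs weakening: u, y unused)
unrestricted ✓ (well-typed at Int; no restrictions here)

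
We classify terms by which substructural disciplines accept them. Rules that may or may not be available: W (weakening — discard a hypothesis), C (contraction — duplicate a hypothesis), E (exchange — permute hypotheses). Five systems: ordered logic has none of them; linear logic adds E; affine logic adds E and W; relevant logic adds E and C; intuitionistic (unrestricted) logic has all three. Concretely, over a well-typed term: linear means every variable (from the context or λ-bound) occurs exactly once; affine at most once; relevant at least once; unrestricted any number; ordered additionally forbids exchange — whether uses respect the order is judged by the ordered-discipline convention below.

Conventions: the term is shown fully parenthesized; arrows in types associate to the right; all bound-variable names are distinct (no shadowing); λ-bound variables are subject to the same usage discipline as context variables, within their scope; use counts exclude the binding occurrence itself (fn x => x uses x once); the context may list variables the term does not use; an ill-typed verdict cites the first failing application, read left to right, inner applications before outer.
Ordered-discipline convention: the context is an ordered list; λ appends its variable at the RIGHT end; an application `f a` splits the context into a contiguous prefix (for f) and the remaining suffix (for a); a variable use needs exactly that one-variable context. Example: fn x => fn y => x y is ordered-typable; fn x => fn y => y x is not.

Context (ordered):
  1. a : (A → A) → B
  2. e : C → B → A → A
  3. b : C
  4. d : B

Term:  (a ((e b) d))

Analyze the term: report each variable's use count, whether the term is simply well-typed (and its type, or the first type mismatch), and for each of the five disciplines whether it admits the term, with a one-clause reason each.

use counts: a: 1, e: 1, b: 1, d: 1
order of uses: a, e, b, d
typing: ✓ — B
ordered ✓ (a, e, b, d once each; derivable with no W/C/E)
linear ✓ (each of a, e, b, d used exactly once)
affine ✓ (none of a, e, b, d used more than once)
relevant ✓ (a, e, b, d: all used, weakening unneeded)
unrestricted ✓ (typability at B is all that's needed)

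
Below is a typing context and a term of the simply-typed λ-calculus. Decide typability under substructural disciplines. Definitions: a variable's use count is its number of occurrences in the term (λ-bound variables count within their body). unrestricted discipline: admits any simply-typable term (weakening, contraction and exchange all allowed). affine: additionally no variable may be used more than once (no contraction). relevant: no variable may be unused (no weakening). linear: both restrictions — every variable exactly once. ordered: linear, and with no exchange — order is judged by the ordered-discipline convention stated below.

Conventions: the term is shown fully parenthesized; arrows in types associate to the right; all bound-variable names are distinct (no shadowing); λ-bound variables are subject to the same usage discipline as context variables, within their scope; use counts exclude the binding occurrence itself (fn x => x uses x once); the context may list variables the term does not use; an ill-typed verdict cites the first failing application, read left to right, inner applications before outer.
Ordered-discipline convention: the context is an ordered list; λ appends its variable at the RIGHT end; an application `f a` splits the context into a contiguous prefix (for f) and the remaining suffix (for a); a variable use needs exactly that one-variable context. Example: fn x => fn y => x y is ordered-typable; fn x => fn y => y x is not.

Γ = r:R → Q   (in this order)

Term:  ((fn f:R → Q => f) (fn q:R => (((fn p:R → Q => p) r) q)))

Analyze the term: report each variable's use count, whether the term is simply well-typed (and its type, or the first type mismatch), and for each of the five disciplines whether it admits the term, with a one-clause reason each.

counts: r: 1×, f [bound]: 1×, q [bound]: 1×, p [bound]: 1×
left-to-right use order: f, p, r, q
typing: ✓ — R → Q
ordered ✓ (single-use (r, f, q, p), ordered derivation ok)
linear ✓ (each of r, f, q, p used exactly once)
affine ✓ (none of r, f, q, p used more than once)
relevant ✓ (every one of r, f, q, p appears)
unrestricted ✓ (simply typable at R → Q; W, C, E all held)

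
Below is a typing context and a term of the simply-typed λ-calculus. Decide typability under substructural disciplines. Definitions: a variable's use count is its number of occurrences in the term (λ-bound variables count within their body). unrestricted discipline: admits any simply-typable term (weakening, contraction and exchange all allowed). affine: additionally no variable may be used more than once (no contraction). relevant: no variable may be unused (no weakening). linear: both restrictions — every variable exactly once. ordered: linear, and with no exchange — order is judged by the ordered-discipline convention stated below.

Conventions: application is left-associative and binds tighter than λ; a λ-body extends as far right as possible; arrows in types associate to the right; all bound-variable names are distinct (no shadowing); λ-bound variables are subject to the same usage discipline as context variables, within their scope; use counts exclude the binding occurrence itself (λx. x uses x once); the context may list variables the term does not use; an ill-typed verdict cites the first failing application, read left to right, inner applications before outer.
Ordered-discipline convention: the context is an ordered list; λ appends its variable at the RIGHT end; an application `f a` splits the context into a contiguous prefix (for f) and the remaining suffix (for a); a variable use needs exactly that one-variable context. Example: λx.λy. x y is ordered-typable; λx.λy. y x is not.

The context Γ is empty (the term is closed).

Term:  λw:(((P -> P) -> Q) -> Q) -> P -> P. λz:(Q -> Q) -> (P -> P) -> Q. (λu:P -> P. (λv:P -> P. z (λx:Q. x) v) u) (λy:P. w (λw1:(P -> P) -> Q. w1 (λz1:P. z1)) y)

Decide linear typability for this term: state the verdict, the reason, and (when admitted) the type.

yes — single use per variable (w, z, u, v, x, y, w1, z1); term : ((((P -> P) -> Q) -> Q) -> P -> P) -> ((Q -> Q) -> (P -> P) -> Q) -> Q
variable uses: w (bound): 1, z (bound): 1, u (bound): 1, v (bound): 1, x (bound): 1, y (bound): 1, w1 (bound): 1, z1 (bound): 1
left-to-right use order: z, x, v, u, w, w1, z1, y
typing: well-typed — term : ((((P -> P) -> Q) -> Q) -> P -> P) -> ((Q -> Q) -> (P -> P) -> Q) -> Q
all disciplines: ordered ✗ | linear ✓ | affine ✓ | relevant ✓ | unrestricted ✓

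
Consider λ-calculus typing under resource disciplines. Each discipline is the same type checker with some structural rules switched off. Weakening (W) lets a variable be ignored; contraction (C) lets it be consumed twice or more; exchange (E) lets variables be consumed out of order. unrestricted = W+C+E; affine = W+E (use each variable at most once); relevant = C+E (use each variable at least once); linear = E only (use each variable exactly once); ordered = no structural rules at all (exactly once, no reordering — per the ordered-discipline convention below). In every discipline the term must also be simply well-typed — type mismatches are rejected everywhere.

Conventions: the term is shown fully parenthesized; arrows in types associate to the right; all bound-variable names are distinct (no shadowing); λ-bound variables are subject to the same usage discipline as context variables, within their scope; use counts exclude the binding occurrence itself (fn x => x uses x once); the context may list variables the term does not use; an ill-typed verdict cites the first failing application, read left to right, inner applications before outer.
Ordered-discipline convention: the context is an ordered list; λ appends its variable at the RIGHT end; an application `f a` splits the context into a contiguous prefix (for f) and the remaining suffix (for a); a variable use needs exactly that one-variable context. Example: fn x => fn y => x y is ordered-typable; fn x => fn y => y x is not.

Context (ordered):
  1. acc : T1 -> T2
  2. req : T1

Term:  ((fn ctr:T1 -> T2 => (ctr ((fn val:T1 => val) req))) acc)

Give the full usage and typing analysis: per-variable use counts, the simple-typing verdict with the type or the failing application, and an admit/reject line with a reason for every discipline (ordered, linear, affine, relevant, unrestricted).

counts: acc: 1×, req: 1×, ctr (bound): 1×, val (bound): 1×
uses in reading order: ctr, val, req, acc
typing: ✓ — T2
ordered ✗ (no contiguous prefix/suffix split fits ctr, val, req, acc)
linear ✓ (each of acc, req, ctr, val used exactly once)
affine ✓ (acc, req, ctr, val: no repeats, contraction unneeded)
relevant ✓ (at least one use each (acc, req, ctr, val))
unrestricted ✓ (well-typed at T2; no restrictions here)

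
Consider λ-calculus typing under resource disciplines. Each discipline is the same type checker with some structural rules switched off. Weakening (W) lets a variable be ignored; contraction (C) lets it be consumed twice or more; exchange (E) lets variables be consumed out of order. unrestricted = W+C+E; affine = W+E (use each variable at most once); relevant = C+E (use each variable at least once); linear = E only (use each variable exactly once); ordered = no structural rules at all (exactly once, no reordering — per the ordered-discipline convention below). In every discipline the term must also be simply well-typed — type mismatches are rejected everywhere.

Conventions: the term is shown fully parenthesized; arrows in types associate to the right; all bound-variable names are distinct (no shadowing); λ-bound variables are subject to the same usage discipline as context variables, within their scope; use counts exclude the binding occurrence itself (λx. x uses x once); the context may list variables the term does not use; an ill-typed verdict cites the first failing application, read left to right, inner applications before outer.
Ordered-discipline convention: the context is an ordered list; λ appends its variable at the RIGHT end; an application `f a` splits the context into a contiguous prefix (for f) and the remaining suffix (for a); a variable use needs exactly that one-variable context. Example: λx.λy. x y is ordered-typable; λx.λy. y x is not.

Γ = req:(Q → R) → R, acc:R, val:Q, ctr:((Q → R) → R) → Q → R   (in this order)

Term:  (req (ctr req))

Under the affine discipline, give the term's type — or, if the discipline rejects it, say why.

not well-typed under affine — repeated use of req ×2
usage: req ×2, acc ×0, val ×0, ctr ×1
uses in reading order: req, ctr, req
typing: well-typed — term : R
summary: ordered ✗, linear ✗, affine ✗, relevant ✗, unrestricted ✓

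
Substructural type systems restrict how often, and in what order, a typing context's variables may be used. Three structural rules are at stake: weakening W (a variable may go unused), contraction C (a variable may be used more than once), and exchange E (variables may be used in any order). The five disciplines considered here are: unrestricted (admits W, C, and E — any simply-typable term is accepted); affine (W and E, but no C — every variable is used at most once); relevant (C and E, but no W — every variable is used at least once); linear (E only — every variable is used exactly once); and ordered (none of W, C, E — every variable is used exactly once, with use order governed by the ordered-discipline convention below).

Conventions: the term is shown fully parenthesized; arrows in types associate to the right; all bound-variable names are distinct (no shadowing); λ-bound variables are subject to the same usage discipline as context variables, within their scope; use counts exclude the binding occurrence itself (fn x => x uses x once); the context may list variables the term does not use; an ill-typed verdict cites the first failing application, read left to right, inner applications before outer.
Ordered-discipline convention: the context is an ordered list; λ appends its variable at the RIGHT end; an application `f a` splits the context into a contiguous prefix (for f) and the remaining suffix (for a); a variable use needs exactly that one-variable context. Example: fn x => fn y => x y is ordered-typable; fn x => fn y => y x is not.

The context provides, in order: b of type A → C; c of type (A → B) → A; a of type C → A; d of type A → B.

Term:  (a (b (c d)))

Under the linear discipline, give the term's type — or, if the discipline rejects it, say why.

term : A
use counts: b ×1; c ×1; a ×1; d ×1
use order (left to right): a, b, c, d
typing: well-typed — term : A
all disciplines: ordered ✗, linear ✓, affine ✓, relevant ✓, unrestricted ✓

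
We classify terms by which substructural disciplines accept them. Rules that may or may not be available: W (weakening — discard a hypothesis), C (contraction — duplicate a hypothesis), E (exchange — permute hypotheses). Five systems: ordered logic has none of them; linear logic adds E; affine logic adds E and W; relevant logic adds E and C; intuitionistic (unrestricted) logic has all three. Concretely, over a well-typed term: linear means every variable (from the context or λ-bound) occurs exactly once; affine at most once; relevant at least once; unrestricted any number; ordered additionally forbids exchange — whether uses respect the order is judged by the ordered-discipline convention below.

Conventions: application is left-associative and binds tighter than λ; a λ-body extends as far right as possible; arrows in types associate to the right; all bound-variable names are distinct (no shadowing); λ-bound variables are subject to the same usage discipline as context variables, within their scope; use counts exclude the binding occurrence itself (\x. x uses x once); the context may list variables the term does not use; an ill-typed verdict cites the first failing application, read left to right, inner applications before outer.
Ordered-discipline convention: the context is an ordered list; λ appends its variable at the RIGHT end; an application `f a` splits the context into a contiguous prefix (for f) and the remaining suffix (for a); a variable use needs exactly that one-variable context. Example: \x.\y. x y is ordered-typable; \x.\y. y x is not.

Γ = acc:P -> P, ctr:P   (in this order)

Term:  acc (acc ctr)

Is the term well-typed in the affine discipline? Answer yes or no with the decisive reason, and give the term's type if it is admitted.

no — needs contraction — acc ×2
usage: acc=2, ctr=1
use order (left to right): acc, acc, ctr
typing: well-typed at P
per-discipline verdicts: ordered ✗ | linear ✗ | affine ✗ | relevant ✓ | unrestricted ✓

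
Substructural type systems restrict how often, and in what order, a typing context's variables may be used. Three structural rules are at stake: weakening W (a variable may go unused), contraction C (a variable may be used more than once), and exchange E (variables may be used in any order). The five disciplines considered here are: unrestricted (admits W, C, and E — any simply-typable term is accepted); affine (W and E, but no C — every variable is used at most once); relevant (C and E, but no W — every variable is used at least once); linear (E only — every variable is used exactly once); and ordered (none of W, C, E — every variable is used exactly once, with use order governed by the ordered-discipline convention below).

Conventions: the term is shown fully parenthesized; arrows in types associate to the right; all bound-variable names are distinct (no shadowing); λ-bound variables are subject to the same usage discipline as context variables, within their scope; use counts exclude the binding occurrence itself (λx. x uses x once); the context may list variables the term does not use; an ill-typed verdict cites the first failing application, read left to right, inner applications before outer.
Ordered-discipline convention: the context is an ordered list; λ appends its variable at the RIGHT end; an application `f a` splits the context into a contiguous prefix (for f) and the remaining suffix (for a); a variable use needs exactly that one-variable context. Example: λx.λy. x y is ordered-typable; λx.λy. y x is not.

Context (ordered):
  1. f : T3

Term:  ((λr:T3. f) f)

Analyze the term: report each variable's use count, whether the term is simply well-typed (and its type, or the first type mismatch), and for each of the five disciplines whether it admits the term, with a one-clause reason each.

counts: f: 2, r (λ-bound): 0
left-to-right use order: f, f
typing: well-typed at T3
ordered: ✗ — repeated use of f ×2; r never used (weakening)
linear: ✗ — repeated use of f ×2; r never used (weakening)
affine: ✗ — repeated use of f ×2
relevant: ✗ — r never used (weakening)
unrestricted: ✓ — well-typed at T3; no restrictions here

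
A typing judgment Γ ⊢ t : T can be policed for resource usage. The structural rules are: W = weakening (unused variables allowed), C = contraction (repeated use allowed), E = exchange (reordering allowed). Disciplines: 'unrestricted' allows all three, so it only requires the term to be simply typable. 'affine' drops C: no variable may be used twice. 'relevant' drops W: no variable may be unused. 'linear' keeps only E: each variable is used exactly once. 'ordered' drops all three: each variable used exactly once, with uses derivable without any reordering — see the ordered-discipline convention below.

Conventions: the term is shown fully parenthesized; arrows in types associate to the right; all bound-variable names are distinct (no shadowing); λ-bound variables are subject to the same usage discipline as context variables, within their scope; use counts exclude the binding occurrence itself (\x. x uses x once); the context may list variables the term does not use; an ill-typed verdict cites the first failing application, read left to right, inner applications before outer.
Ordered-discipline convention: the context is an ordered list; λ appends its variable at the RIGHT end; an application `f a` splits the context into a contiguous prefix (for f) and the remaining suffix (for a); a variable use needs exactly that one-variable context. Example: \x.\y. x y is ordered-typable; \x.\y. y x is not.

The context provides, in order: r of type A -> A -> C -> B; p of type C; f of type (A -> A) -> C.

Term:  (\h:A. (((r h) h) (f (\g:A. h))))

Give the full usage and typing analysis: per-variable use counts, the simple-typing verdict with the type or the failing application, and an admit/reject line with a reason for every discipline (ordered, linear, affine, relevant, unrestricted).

variable uses: r: 1, p: 0, f: 1, h (bound): 3, g (bound): 0
use order (left to right): r, h, h, f, h
typing: ✓ — A -> B
ordered: ✗, repeated use of h ×3; p, g never used (weakening)
linear: ✗, repeated use of h ×3; p, g never used (weakening)
affine: ✗, repeated use of h ×3
relevant: ✗, p, g never used (weakening)
unrestricted: ✓, typability at A -> B is all that's needed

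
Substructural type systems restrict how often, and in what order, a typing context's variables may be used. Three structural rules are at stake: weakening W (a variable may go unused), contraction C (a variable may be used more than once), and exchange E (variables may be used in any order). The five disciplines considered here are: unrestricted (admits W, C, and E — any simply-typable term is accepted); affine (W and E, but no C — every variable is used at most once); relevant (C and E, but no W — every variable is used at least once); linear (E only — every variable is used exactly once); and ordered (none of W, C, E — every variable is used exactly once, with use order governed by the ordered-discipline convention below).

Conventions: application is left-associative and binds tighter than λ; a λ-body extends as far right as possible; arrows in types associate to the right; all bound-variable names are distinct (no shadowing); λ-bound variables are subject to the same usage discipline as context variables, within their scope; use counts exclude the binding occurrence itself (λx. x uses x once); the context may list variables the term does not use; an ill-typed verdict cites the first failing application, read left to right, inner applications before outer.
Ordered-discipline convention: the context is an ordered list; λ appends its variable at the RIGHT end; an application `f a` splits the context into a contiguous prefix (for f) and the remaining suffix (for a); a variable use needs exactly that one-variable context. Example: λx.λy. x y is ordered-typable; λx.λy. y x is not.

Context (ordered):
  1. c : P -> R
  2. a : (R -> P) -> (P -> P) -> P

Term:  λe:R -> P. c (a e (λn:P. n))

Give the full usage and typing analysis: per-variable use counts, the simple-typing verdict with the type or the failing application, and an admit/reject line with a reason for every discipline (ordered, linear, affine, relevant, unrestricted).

counts: c: 1×; a: 1×; e (λ-bound): 1×; n (λ-bound): 1×
order of uses: c, a, e, n
typing: well-typed — term : (R -> P) -> R
ordered ✓ (c, a, e, n once each; derivable with no W/C/E)
linear ✓ (c, a, e, n: one use apiece)
affine ✓ (at most one use each (c, a, e, n))
relevant ✓ (none of c, a, e, n goes unused)
unrestricted ✓ (typability at (R -> P) -> R is all that's needed)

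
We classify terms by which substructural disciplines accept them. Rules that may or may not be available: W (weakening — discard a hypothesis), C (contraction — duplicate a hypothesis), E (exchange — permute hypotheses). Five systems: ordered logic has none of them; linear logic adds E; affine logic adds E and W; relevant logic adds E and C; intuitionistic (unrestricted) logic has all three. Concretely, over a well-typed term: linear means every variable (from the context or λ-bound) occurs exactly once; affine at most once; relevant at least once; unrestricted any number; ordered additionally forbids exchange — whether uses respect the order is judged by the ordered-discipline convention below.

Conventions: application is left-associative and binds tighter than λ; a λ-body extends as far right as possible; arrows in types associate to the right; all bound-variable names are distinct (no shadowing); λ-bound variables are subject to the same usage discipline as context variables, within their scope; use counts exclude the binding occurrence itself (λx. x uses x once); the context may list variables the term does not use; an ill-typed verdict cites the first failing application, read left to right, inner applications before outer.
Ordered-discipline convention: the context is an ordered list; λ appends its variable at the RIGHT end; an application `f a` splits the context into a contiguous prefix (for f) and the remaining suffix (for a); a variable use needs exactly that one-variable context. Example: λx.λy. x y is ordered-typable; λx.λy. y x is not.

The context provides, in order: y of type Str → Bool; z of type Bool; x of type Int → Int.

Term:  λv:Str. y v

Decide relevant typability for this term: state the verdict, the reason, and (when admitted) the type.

no — z, x left unused
counts: y: 1; z: 0; x: 0; v [bound]: 1
use order (left to right): y, v
typing: well-typed — term : Str → Bool
summary: ordered ✗ | linear ✗ | affine ✓ | relevant ✗ | unrestricted ✓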